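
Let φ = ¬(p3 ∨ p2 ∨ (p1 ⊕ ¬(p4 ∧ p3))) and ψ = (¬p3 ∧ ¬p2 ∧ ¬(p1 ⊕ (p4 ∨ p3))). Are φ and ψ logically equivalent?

p1 | p2 | p3 | p4 | φ | ψ
-- | -- | -- | -- | - | -
1  | 1  | 1  | 1  | 0 | 0
1  | 1  | 1  | 0  | 0 | 0
1  | 1  | 0  | 1  | 0 | 0
1  | 1  | 0  | 0  | 0 | 0
1  | 0  | 1  | 1  | 0 | 0
1  | 0  | 1  | 0  | 0 | 0
1  | 0  | 0  | 1  | 1 | 1
1  | 0  | 0  | 0  | 1 | 0
0  | 1  | 1  | 1  | 0 | 0
0  | 1  | 1  | 0  | 0 | 0
0  | 1  | 0  | 1  | 0 | 0
0  | 1  | 0  | 0  | 0 | 0
0  | 0  | 1  | 1  | 0 | 0
0  | 0  | 1  | 0  | 0 | 0
0  | 0  | 0  | 1  | 0 | 0
0  | 0  | 0  | 0  | 0 | 1
The columns differ at p1=1, p2=0, p3=0, p4=0 (φ=1, ψ=0), so they are not equivalent.

not equivalent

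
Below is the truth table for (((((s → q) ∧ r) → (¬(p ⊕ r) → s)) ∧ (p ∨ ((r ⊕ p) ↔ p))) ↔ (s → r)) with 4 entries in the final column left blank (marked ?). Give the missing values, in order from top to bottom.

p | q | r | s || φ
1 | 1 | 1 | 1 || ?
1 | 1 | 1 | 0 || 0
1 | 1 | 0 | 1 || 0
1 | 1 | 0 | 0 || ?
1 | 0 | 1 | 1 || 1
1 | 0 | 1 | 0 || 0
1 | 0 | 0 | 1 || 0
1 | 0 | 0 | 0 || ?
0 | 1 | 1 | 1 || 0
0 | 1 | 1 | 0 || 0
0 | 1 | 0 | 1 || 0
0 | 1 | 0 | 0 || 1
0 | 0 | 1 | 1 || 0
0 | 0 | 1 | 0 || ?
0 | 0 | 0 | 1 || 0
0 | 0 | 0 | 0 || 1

1, 1, 1, 0

Row p=1, q=1, r=1, s=1: ((((s → q) ∧ r) → (¬(p ⊕ r) → s)) ∧ (p ∨ ((r ⊕ p) ↔ p))) = 1, (s → r) = 1, so the formula = 1.
Row p=1, q=1, r=0, s=0: ((((s → q) ∧ r) → (¬(p ⊕ r) → s)) ∧ (p ∨ ((r ⊕ p) ↔ p))) = 1, (s → r) = 1, so the formula = 1.
Row p=1, q=0, r=0, s=0: ((((s → q) ∧ r) → (¬(p ⊕ r) → s)) ∧ (p ∨ ((r ⊕ p) ↔ p))) = 1, (s → r) = 1, so the formula = 1.
Row p=0, q=0, r=1, s=0: ((((s → q) ∧ r) → (¬(p ⊕ r) → s)) ∧ (p ∨ ((r ⊕ p) ↔ p))) = 0, (s → r) = 1, so the formula = 0.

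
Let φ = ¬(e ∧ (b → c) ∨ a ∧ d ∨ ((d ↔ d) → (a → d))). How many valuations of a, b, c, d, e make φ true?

  a   |   b   |   c   |   d   |   e   |   φ  
----- | ----- | ----- | ----- | ----- | -----
False | False | False | False | False | False
False | False | False | False |  True | False
False | False | False |  True | False | False
False | False | False |  True |  True | False
False | False |  True | False | False | False
False | False |  True | False |  True | False
False | False |  True |  True | False | False
False | False |  True |  True |  True | False
False |  True | False | False | False | False
False |  True | False | False |  True | False
False |  True | False |  True | False | False
False |  True | False |  True |  True | False
False |  True |  True | False | False | False
False |  True |  True | False |  True | False
False |  True |  True |  True | False | False
False |  True |  True |  True |  True | False
 True | False | False | False | False |  True
 True | False | False | False |  True | False
 True | False | False |  True | False | False
 True | False | False |  True |  True | False
 True | False |  True | False | False |  True
 True | False |  True | False |  True | False
 True | False |  True |  True | False | False
 True | False |  True |  True |  True | False
 True |  True | False | False | False |  True
 True |  True | False | False |  True |  True
 True |  True | False |  True | False | False
 True |  True | False |  True |  True | False
 True |  True |  True | False | False |  True
 True |  True |  True | False |  True | False
 True |  True |  True |  True | False | False
 True |  True |  True |  True |  True | False
The formula is true on 5 of the 32 rows.

5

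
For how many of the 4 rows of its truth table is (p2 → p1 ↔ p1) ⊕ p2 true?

  p1  |   p2  | (((p2 → p1) ↔ p1) ⊕ p2)
----- | ----- | -----------------------
 True |  True |          False         
 True | False |           True         
False |  True |          False         
False | False |          False         
The formula is true on 1 of the 4 rows.

1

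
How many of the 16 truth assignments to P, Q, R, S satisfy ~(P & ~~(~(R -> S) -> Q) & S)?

12

P | Q | R | S | ~(P & ~~(~(R -> S) -> Q) & S)
- | - | - | - | -----------------------------
0 | 0 | 0 | 0 |               1              
0 | 0 | 0 | 1 |               1              
0 | 0 | 1 | 0 |               1              
0 | 0 | 1 | 1 |               1              
0 | 1 | 0 | 0 |               1              
0 | 1 | 0 | 1 |               1              
0 | 1 | 1 | 0 |               1              
0 | 1 | 1 | 1 |               1              
1 | 0 | 0 | 0 |               1              
1 | 0 | 0 | 1 |               0              
1 | 0 | 1 | 0 |               1              
1 | 0 | 1 | 1 |               0              
1 | 1 | 0 | 0 |               1              
1 | 1 | 0 | 1 |               0              
1 | 1 | 1 | 0 |               1              
1 | 1 | 1 | 1 |               0              
The formula is true on 12 of the 16 rows.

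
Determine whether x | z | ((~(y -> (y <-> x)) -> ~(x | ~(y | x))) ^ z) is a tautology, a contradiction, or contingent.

tautology

x | y | z || φ
1 | 1 | 1 || 1
1 | 1 | 0 || 1
1 | 0 | 1 || 1
1 | 0 | 0 || 1
0 | 1 | 1 || 1
0 | 1 | 0 || 1
0 | 0 | 1 || 1
0 | 0 | 0 || 1
Every row is 1, so the formula is a tautology.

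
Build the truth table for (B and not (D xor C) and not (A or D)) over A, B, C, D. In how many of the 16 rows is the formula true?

1

A | B | C | D || (D xor C) | not (D xor C) | (A or D) | not (A or D) | φ
F | F | F | F ||     F     |       T       |    F     |      T       | F
F | F | F | T ||     T     |       F       |    T     |      F       | F
F | F | T | F ||     T     |       F       |    F     |      T       | F
F | F | T | T ||     F     |       T       |    T     |      F       | F
F | T | F | F ||     F     |       T       |    F     |      T       | T
F | T | F | T ||     T     |       F       |    T     |      F       | F
F | T | T | F ||     T     |       F       |    F     |      T       | F
F | T | T | T ||     F     |       T       |    T     |      F       | F
T | F | F | F ||     F     |       T       |    T     |      F       | F
T | F | F | T ||     T     |       F       |    T     |      F       | F
T | F | T | F ||     T     |       F       |    T     |      F       | F
T | F | T | T ||     F     |       T       |    T     |      F       | F
T | T | F | F ||     F     |       T       |    T     |      F       | F
T | T | F | T ||     T     |       F       |    T     |      F       | F
T | T | T | F ||     T     |       F       |    T     |      F       | F
T | T | T | T ||     F     |       T       |    T     |      F       | F
The formula is true on 1 of the 16 rows.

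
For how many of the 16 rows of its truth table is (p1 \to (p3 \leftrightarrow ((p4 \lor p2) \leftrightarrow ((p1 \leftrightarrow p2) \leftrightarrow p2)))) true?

12

p1 | p2 | p3 | p4 || φ
T  | T  | T  | T  || T
T  | T  | T  | F  || T
T  | T  | F  | T  || F
T  | T  | F  | F  || F
T  | F  | T  | T  || T
T  | F  | T  | F  || F
T  | F  | F  | T  || F
T  | F  | F  | F  || T
F  | T  | T  | T  || T
F  | T  | T  | F  || T
F  | T  | F  | T  || T
F  | T  | F  | F  || T
F  | F  | T  | T  || T
F  | F  | T  | F  || T
F  | F  | F  | T  || T
F  | F  | F  | F  || T
The formula is true on 12 of the 16 rows.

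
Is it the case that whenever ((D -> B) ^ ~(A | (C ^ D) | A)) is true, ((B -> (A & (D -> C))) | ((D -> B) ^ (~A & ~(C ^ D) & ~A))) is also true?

A | B | C | D | φ | ψ
- | - | - | - | - | -
0 | 0 | 0 | 0 | 0 | 1
0 | 0 | 0 | 1 | 0 | 1
0 | 0 | 1 | 0 | 1 | 1
0 | 0 | 1 | 1 | 1 | 1
0 | 1 | 0 | 0 | 0 | 0
0 | 1 | 0 | 1 | 1 | 1
0 | 1 | 1 | 0 | 1 | 1
0 | 1 | 1 | 1 | 0 | 0
1 | 0 | 0 | 0 | 1 | 1
1 | 0 | 0 | 1 | 0 | 1
1 | 0 | 1 | 0 | 1 | 1
1 | 0 | 1 | 1 | 0 | 1
1 | 1 | 0 | 0 | 1 | 1
1 | 1 | 0 | 1 | 1 | 1
1 | 1 | 1 | 0 | 1 | 1
1 | 1 | 1 | 1 | 1 | 1
In every row where φ is true, ψ is also true, so φ ⊨ ψ.

yes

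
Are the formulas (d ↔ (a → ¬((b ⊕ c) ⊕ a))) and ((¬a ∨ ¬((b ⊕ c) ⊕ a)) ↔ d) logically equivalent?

a | b | c | d | φ | ψ
- | - | - | - | - | -
T | T | T | T | F | F
T | T | T | F | T | T
T | T | F | T | T | T
T | T | F | F | F | F
T | F | T | T | T | T
T | F | T | F | F | F
T | F | F | T | F | F
T | F | F | F | T | T
F | T | T | T | T | T
F | T | T | F | F | F
F | T | F | T | T | T
F | T | F | F | F | F
F | F | T | T | T | T
F | F | T | F | F | F
F | F | F | T | T | T
F | F | F | F | F | F
The columns for φ and ψ agree on every row, so they are logically equivalent.

equivalent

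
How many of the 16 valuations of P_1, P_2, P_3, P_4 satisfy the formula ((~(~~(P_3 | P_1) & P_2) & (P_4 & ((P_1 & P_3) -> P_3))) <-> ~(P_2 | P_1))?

11

P_1  P_2  P_3  P_4     (P_3 | P_1)  ~(P_3 | P_1)  ~~(P_3 | P_1)  (~~(P_3 | P_1) & P_2)  ~(~~(P_3 | P_1) & P_2)  (P_1 & P_3)  ((P_1 & P_3) -> P_3)  (P_4 & ((P_1 & P_3) -> P_3))  (P_2 | P_1)  ~(P_2 | P_1)  φ
 T    T    T    T           T            F              T                  T                      F                  T                T                         T                     T            F        T
 T    T    T    F           T            F              T                  T                      F                  T                T                         F                     T            F        T
 T    T    F    T           T            F              T                  T                      F                  F                T                         T                     T            F        T
 T    T    F    F           T            F              T                  T                      F                  F                T                         F                     T            F        T
 T    F    T    T           T            F              T                  F                      T                  T                T                         T                     T            F        F
 T    F    T    F           T            F              T                  F                      T                  T                T                         F                     T            F        T
 T    F    F    T           T            F              T                  F                      T                  F                T                         T                     T            F        F
 T    F    F    F           T            F              T                  F                      T                  F                T                         F                     T            F        T
 F    T    T    T           T            F              T                  T                      F                  F                T                         T                     T            F        T
 F    T    T    F           T            F              T                  T                      F                  F                T                         F                     T            F        T
 F    T    F    T           F            T              F                  F                      T                  F                T                         T                     T            F        F
 F    T    F    F           F            T              F                  F                      T                  F                T                         F                     T            F        T
 F    F    T    T           T            F              T                  F                      T                  F                T                         T                     F            T        T
 F    F    T    F           T            F              T                  F                      T                  F                T                         F                     F            T        F
 F    F    F    T           F            T              F                  F                      T                  F                T                         T                     F            T        T
 F    F    F    F           F            T              F                  F                      T                  F                T                         F                     F            T        F
The formula is true on 11 of the 16 rows.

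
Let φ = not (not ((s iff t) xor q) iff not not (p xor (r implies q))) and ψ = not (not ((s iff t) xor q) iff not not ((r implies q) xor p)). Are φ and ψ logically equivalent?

p  q  r  s  t  |  φ  ψ
F  F  F  F  F  |  T  T
F  F  F  F  T  |  F  F
F  F  F  T  F  |  F  F
F  F  F  T  T  |  T  T
F  F  T  F  F  |  F  F
F  F  T  F  T  |  T  T
F  F  T  T  F  |  T  T
F  F  T  T  T  |  F  F
F  T  F  F  F  |  F  F
F  T  F  F  T  |  T  T
F  T  F  T  F  |  T  T
F  T  F  T  T  |  F  F
F  T  T  F  F  |  F  F
F  T  T  F  T  |  T  T
F  T  T  T  F  |  T  T
F  T  T  T  T  |  F  F
T  F  F  F  F  |  F  F
T  F  F  F  T  |  T  T
T  F  F  T  F  |  T  T
T  F  F  T  T  |  F  F
T  F  T  F  F  |  T  T
T  F  T  F  T  |  F  F
T  F  T  T  F  |  F  F
T  F  T  T  T  |  T  T
T  T  F  F  F  |  T  T
T  T  F  F  T  |  F  F
T  T  F  T  F  |  F  F
T  T  F  T  T  |  T  T
T  T  T  F  F  |  T  T
T  T  T  F  T  |  F  F
T  T  T  T  F  |  F  F
T  T  T  T  T  |  T  T
The columns for φ and ψ agree on every row, so they are logically equivalent.

equivalent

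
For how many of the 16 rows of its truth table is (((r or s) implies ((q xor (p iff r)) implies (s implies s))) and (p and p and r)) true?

4

p | q | r | s || (r or s) | (p iff r) | (q xor (p iff r)) | (s implies s) | (p and p and r) | φ
T | T | T | T ||    T     |     T     |         F         |       T       |        T        | T
T | T | T | F ||    T     |     T     |         F         |       T       |        T        | T
T | T | F | T ||    T     |     F     |         T         |       T       |        F        | F
T | T | F | F ||    F     |     F     |         T         |       T       |        F        | F
T | F | T | T ||    T     |     T     |         T         |       T       |        T        | T
T | F | T | F ||    T     |     T     |         T         |       T       |        T        | T
T | F | F | T ||    T     |     F     |         F         |       T       |        F        | F
T | F | F | F ||    F     |     F     |         F         |       T       |        F        | F
F | T | T | T ||    T     |     F     |         T         |       T       |        F        | F
F | T | T | F ||    T     |     F     |         T         |       T       |        F        | F
F | T | F | T ||    T     |     T     |         F         |       T       |        F        | F
F | T | F | F ||    F     |     T     |         F         |       T       |        F        | F
F | F | T | T ||    T     |     F     |         F         |       T       |        F        | F
F | F | T | F ||    T     |     F     |         F         |       T       |        F        | F
F | F | F | T ||    T     |     T     |         T         |       T       |        F        | F
F | F | F | F ||    F     |     T     |         T         |       T       |        F        | F
The formula is true on 4 of the 16 rows.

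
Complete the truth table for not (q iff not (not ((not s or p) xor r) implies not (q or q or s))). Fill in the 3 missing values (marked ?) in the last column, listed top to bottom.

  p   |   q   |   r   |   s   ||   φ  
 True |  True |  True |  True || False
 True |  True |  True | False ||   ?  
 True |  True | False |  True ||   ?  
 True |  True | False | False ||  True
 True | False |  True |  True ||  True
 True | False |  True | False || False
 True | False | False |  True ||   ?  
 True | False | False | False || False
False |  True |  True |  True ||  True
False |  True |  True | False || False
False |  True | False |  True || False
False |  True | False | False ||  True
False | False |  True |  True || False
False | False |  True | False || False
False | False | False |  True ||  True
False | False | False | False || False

Row p=True, q=True, r=True, s=False: not (not ((not s or p) xor r) implies not (q or q or s)) = True, (q iff not (not ((not s or p) xor r) implies not (q or q or s))) = True, so the formula = False.
Row p=True, q=True, r=False, s=True: not (not ((not s or p) xor r) implies not (q or q or s)) = False, (q iff not (not ((not s or p) xor r) implies not (q or q or s))) = False, so the formula = True.
Row p=True, q=False, r=False, s=True: not (not ((not s or p) xor r) implies not (q or q or s)) = False, (q iff not (not ((not s or p) xor r) implies not (q or q or s))) = True, so the formula = False.

False, True, False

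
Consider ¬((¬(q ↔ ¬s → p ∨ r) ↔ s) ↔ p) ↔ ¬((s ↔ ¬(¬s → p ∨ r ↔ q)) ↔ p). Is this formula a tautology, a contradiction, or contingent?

  p   |   q   |   r   |   s   ||   ¬s  | (p ∨ r) | (¬s → (p ∨ r)) | (q ↔ (¬s → (p ∨ r))) | ¬(q ↔ (¬s → (p ∨ r))) | (¬(q ↔ (¬s → (p ∨ r))) ↔ s) | ((¬s → (p ∨ r)) ↔ q) | ¬((¬s → (p ∨ r)) ↔ q) | (s ↔ ¬((¬s → (p ∨ r)) ↔ q)) |   φ  
False | False | False | False ||  True |  False  |     False      |         True         |         False         |             True            |         True         |         False         |             True            |  True
False | False | False |  True || False |  False  |      True      |        False         |          True         |             True            |        False         |          True         |             True            |  True
False | False |  True | False ||  True |   True  |      True      |        False         |          True         |            False            |        False         |          True         |            False            |  True
False | False |  True |  True || False |   True  |      True      |        False         |          True         |             True            |        False         |          True         |             True            |  True
False |  True | False | False ||  True |  False  |     False      |        False         |          True         |            False            |        False         |          True         |            False            |  True
False |  True | False |  True || False |  False  |      True      |         True         |         False         |            False            |         True         |         False         |            False            |  True
False |  True |  True | False ||  True |   True  |      True      |         True         |         False         |             True            |         True         |         False         |             True            |  True
False |  True |  True |  True || False |   True  |      True      |         True         |         False         |            False            |         True         |         False         |            False            |  True
 True | False | False | False ||  True |   True  |      True      |        False         |          True         |            False            |        False         |          True         |            False            |  True
 True | False | False |  True || False |   True  |      True      |        False         |          True         |             True            |        False         |          True         |             True            |  True
 True | False |  True | False ||  True |   True  |      True      |        False         |          True         |            False            |        False         |          True         |            False            |  True
 True | False |  True |  True || False |   True  |      True      |        False         |          True         |             True            |        False         |          True         |             True            |  True
 True |  True | False | False ||  True |   True  |      True      |         True         |         False         |             True            |         True         |         False         |             True            |  True
 True |  True | False |  True || False |   True  |      True      |         True         |         False         |            False            |         True         |         False         |            False            |  True
 True |  True |  True | False ||  True |   True  |      True      |         True         |         False         |             True            |         True         |         False         |             True            |  True
 True |  True |  True |  True || False |   True  |      True      |         True         |         False         |            False            |         True         |         False         |            False            |  True
Every row is True, so the formula is a tautology.

tautology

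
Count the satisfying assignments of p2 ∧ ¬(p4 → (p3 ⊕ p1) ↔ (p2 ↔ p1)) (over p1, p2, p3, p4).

4

p1 | p2 | p3 | p4 | (p3 ⊕ p1) | (p4 → (p3 ⊕ p1)) | (p2 ↔ p1) | φ
-- | -- | -- | -- | --------- | ---------------- | --------- | -
0  | 0  | 0  | 0  |     0     |        1         |     1     | 0
0  | 0  | 0  | 1  |     0     |        0         |     1     | 0
0  | 0  | 1  | 0  |     1     |        1         |     1     | 0
0  | 0  | 1  | 1  |     1     |        1         |     1     | 0
0  | 1  | 0  | 0  |     0     |        1         |     0     | 1
0  | 1  | 0  | 1  |     0     |        0         |     0     | 0
0  | 1  | 1  | 0  |     1     |        1         |     0     | 1
0  | 1  | 1  | 1  |     1     |        1         |     0     | 1
1  | 0  | 0  | 0  |     1     |        1         |     0     | 0
1  | 0  | 0  | 1  |     1     |        1         |     0     | 0
1  | 0  | 1  | 0  |     0     |        1         |     0     | 0
1  | 0  | 1  | 1  |     0     |        0         |     0     | 0
1  | 1  | 0  | 0  |     1     |        1         |     1     | 0
1  | 1  | 0  | 1  |     1     |        1         |     1     | 0
1  | 1  | 1  | 0  |     0     |        1         |     1     | 0
1  | 1  | 1  | 1  |     0     |        0         |     1     | 1
The formula is true on 4 of the 16 rows.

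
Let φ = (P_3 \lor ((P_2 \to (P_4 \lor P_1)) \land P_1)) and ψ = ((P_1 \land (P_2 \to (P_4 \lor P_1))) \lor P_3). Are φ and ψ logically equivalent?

equivalent

P_1 | P_2 | P_3 | P_4 || φ | ψ
 F  |  F  |  F  |  F  || F | F
 F  |  F  |  F  |  T  || F | F
 F  |  F  |  T  |  F  || T | T
 F  |  F  |  T  |  T  || T | T
 F  |  T  |  F  |  F  || F | F
 F  |  T  |  F  |  T  || F | F
 F  |  T  |  T  |  F  || T | T
 F  |  T  |  T  |  T  || T | T
 T  |  F  |  F  |  F  || T | T
 T  |  F  |  F  |  T  || T | T
 T  |  F  |  T  |  F  || T | T
 T  |  F  |  T  |  T  || T | T
 T  |  T  |  F  |  F  || T | T
 T  |  T  |  F  |  T  || T | T
 T  |  T  |  T  |  F  || T | T
 T  |  T  |  T  |  T  || T | T
The columns for φ and ψ agree on every row, so they are logically equivalent.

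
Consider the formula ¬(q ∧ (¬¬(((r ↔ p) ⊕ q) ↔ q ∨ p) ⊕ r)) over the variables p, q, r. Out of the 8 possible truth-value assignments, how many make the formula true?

  p   |   q   |   r   || (r ↔ p) | ((r ↔ p) ⊕ q) | (q ∨ p) | (((r ↔ p) ⊕ q) ↔ (q ∨ p)) | ¬(((r ↔ p) ⊕ q) ↔ (q ∨ p)) | ¬¬(((r ↔ p) ⊕ q) ↔ (q ∨ p)) |   φ  
 True |  True |  True ||   True  |     False     |   True  |           False           |            True            |            False            | False
 True |  True | False ||  False  |      True     |   True  |            True           |           False            |             True            | False
 True | False |  True ||   True  |      True     |   True  |            True           |           False            |             True            |  True
 True | False | False ||  False  |     False     |   True  |           False           |            True            |            False            |  True
False |  True |  True ||  False  |      True     |   True  |            True           |           False            |             True            |  True
False |  True | False ||   True  |     False     |   True  |           False           |            True            |            False            |  True
False | False |  True ||  False  |     False     |  False  |            True           |           False            |             True            |  True
False | False | False ||   True  |      True     |  False  |           False           |            True            |            False            |  True
The formula is true on 6 of the 8 rows.

6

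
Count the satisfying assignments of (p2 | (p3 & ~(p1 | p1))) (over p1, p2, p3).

p1  p2  p3     (p2 | (p3 & ~(p1 | p1)))
T   T   T                 T            
T   T   F                 T            
T   F   T                 F            
T   F   F                 F            
F   T   T                 T            
F   T   F                 T            
F   F   T                 T            
F   F   F                 F            
The formula is true on 5 of the 8 rows.

5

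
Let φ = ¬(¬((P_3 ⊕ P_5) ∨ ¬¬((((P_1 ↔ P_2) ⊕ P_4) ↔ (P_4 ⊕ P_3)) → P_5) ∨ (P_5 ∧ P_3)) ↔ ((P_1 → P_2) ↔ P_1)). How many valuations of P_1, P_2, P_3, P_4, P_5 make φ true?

P_1  P_2  P_3  P_4  P_5  |  φ
 1    1    1    1    1   |  1
 1    1    1    1    0   |  1
 1    1    1    0    1   |  1
 1    1    1    0    0   |  1
 1    1    0    1    1   |  1
 1    1    0    1    0   |  1
 1    1    0    0    1   |  1
 1    1    0    0    0   |  1
 1    0    1    1    1   |  0
 1    0    1    1    0   |  0
 1    0    1    0    1   |  0
 1    0    1    0    0   |  0
 1    0    0    1    1   |  0
 1    0    0    1    0   |  1
 1    0    0    0    1   |  0
 1    0    0    0    0   |  1
 0    1    1    1    1   |  0
 0    1    1    1    0   |  0
 0    1    1    0    1   |  0
 0    1    1    0    0   |  0
 0    1    0    1    1   |  0
 0    1    0    1    0   |  1
 0    1    0    0    1   |  0
 0    1    0    0    0   |  1
 0    0    1    1    1   |  0
 0    0    1    1    0   |  0
 0    0    1    0    1   |  0
 0    0    1    0    0   |  0
 0    0    0    1    1   |  0
 0    0    0    1    0   |  0
 0    0    0    0    1   |  0
 0    0    0    0    0   |  0
The formula is true on 12 of the 32 rows.

12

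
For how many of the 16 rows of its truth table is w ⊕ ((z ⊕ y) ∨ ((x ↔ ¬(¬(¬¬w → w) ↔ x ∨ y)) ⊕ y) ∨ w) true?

x  y  z  w  |  φ
0  0  0  0  |  1
0  0  0  1  |  0
0  0  1  0  |  1
0  0  1  1  |  0
0  1  0  0  |  1
0  1  0  1  |  0
0  1  1  0  |  1
0  1  1  1  |  0
1  0  0  0  |  1
1  0  0  1  |  0
1  0  1  0  |  1
1  0  1  1  |  0
1  1  0  0  |  1
1  1  0  1  |  0
1  1  1  0  |  0
1  1  1  1  |  0
The formula is true on 7 of the 16 rows.

7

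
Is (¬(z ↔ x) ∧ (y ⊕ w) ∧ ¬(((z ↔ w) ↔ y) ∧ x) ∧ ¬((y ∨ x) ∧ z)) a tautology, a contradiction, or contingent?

x | y | z | w || (z ↔ x) | ¬(z ↔ x) | (y ⊕ w) | (z ↔ w) | ((z ↔ w) ↔ y) | (((z ↔ w) ↔ y) ∧ x) | ¬(((z ↔ w) ↔ y) ∧ x) | (y ∨ x) | ((y ∨ x) ∧ z) | ¬((y ∨ x) ∧ z) | φ
0 | 0 | 0 | 0 ||    1    |    0     |    0    |    1    |       0       |          0          |          1           |    0    |       0       |       1        | 0
0 | 0 | 0 | 1 ||    1    |    0     |    1    |    0    |       1       |          0          |          1           |    0    |       0       |       1        | 0
0 | 0 | 1 | 0 ||    0    |    1     |    0    |    0    |       1       |          0          |          1           |    0    |       0       |       1        | 0
0 | 0 | 1 | 1 ||    0    |    1     |    1    |    1    |       0       |          0          |          1           |    0    |       0       |       1        | 1
0 | 1 | 0 | 0 ||    1    |    0     |    1    |    1    |       1       |          0          |          1           |    1    |       0       |       1        | 0
0 | 1 | 0 | 1 ||    1    |    0     |    0    |    0    |       0       |          0          |          1           |    1    |       0       |       1        | 0
0 | 1 | 1 | 0 ||    0    |    1     |    1    |    0    |       0       |          0          |          1           |    1    |       1       |       0        | 0
0 | 1 | 1 | 1 ||    0    |    1     |    0    |    1    |       1       |          0          |          1           |    1    |       1       |       0        | 0
1 | 0 | 0 | 0 ||    0    |    1     |    0    |    1    |       0       |          0          |          1           |    1    |       0       |       1        | 0
1 | 0 | 0 | 1 ||    0    |    1     |    1    |    0    |       1       |          1          |          0           |    1    |       0       |       1        | 0
1 | 0 | 1 | 0 ||    1    |    0     |    0    |    0    |       1       |          1          |          0           |    1    |       1       |       0        | 0
1 | 0 | 1 | 1 ||    1    |    0     |    1    |    1    |       0       |          0          |          1           |    1    |       1       |       0        | 0
1 | 1 | 0 | 0 ||    0    |    1     |    1    |    1    |       1       |          1          |          0           |    1    |       0       |       1        | 0
1 | 1 | 0 | 1 ||    0    |    1     |    0    |    0    |       0       |          0          |          1           |    1    |       0       |       1        | 0
1 | 1 | 1 | 0 ||    1    |    0     |    1    |    0    |       0       |          0          |          1           |    1    |       1       |       0        | 0
1 | 1 | 1 | 1 ||    1    |    0     |    0    |    1    |       1       |          1          |          0           |    1    |       1       |       0        | 0
1 of 16 rows are 1, so the formula is contingent.

contingent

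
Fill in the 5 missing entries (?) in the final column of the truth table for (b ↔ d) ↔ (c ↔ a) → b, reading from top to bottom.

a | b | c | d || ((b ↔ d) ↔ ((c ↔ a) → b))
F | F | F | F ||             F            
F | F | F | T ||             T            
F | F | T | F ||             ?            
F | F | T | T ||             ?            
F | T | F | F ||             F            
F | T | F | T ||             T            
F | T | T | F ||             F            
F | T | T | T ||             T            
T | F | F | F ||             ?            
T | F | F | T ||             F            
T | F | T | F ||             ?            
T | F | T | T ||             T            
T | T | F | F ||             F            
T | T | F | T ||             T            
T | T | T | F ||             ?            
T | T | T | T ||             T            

T, F, T, F, F

Row a=F, b=F, c=T, d=F: (b ↔ d) = T, ((c ↔ a) → b) = T, so ((b ↔ d) ↔ ((c ↔ a) → b)) = T.
Row a=F, b=F, c=T, d=T: (b ↔ d) = F, ((c ↔ a) → b) = T, so ((b ↔ d) ↔ ((c ↔ a) → b)) = F.
Row a=T, b=F, c=F, d=F: (b ↔ d) = T, ((c ↔ a) → b) = T, so ((b ↔ d) ↔ ((c ↔ a) → b)) = T.
Row a=T, b=F, c=T, d=F: (b ↔ d) = T, ((c ↔ a) → b) = F, so ((b ↔ d) ↔ ((c ↔ a) → b)) = F.
Row a=T, b=T, c=T, d=F: (b ↔ d) = F, ((c ↔ a) → b) = T, so ((b ↔ d) ↔ ((c ↔ a) → b)) = F.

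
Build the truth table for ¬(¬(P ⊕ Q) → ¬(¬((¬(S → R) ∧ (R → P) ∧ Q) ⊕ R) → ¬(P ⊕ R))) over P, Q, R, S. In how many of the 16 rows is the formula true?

P | Q | R | S | φ
- | - | - | - | -
0 | 0 | 0 | 0 | 1
0 | 0 | 0 | 1 | 1
0 | 0 | 1 | 0 | 1
0 | 0 | 1 | 1 | 1
0 | 1 | 0 | 0 | 0
0 | 1 | 0 | 1 | 0
0 | 1 | 1 | 0 | 0
0 | 1 | 1 | 1 | 0
1 | 0 | 0 | 0 | 0
1 | 0 | 0 | 1 | 0
1 | 0 | 1 | 0 | 0
1 | 0 | 1 | 1 | 0
1 | 1 | 0 | 0 | 0
1 | 1 | 0 | 1 | 1
1 | 1 | 1 | 0 | 1
1 | 1 | 1 | 1 | 1
The formula is true on 7 of the 16 rows.

7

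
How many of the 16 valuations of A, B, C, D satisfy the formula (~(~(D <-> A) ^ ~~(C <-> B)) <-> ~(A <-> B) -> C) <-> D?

A | B | C | D || φ
F | F | F | F || T
F | F | F | T || T
F | F | T | F || F
F | F | T | T || F
F | T | F | F || T
F | T | F | T || T
F | T | T | F || T
F | T | T | T || T
T | F | F | F || T
T | F | F | T || T
T | F | T | F || T
T | F | T | T || T
T | T | F | F || T
T | T | F | T || T
T | T | T | F || F
T | T | T | T || F
The formula is true on 12 of the 16 rows.

12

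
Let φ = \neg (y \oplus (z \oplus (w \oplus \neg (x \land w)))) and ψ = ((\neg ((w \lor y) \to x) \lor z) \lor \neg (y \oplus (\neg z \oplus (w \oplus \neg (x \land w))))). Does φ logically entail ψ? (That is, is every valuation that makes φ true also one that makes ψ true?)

no

x | y | z | w || φ | ψ
T | T | T | T || F | T
T | T | T | F || F | T
T | T | F | T || T | F
T | T | F | F || T | F
T | F | T | T || T | T
T | F | T | F || T | T
T | F | F | T || F | T
T | F | F | F || F | T
F | T | T | T || T | T
F | T | T | F || F | T
F | T | F | T || F | T
F | T | F | F || T | T
F | F | T | T || F | T
F | F | T | F || T | T
F | F | F | T || T | T
F | F | F | F || F | T
At x=T, y=T, z=F, w=T we have φ true but ψ false, so φ does not entail ψ.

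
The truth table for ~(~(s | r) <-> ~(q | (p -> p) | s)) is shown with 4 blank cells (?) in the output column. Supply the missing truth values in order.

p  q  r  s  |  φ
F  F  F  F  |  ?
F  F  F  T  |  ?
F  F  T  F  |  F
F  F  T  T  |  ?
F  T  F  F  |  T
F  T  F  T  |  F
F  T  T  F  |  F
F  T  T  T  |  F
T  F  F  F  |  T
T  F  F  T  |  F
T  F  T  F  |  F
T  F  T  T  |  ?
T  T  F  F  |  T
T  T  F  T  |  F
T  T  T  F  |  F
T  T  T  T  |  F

T, F, F, F

Row p=F, q=F, r=F, s=F: ~(s | r) = T, ~(q | (p -> p) | s) = F, (~(s | r) <-> ~(q | (p -> p) | s)) = F, so the formula = T.
Row p=F, q=F, r=F, s=T: ~(s | r) = F, ~(q | (p -> p) | s) = F, (~(s | r) <-> ~(q | (p -> p) | s)) = T, so the formula = F.
Row p=F, q=F, r=T, s=T: ~(s | r) = F, ~(q | (p -> p) | s) = F, (~(s | r) <-> ~(q | (p -> p) | s)) = T, so the formula = F.
Row p=T, q=F, r=T, s=T: ~(s | r) = F, ~(q | (p -> p) | s) = F, (~(s | r) <-> ~(q | (p -> p) | s)) = T, so the formula = F.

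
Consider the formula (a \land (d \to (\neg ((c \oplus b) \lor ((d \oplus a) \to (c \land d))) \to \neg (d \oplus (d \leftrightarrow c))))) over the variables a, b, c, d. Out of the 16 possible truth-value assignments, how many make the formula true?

a | b | c | d || φ
T | T | T | T || T
T | T | T | F || T
T | T | F | T || T
T | T | F | F || T
T | F | T | T || T
T | F | T | F || T
T | F | F | T || T
T | F | F | F || T
F | T | T | T || F
F | T | T | F || F
F | T | F | T || F
F | T | F | F || F
F | F | T | T || F
F | F | T | F || F
F | F | F | T || F
F | F | F | F || F
The formula is true on 8 of the 16 rows.

8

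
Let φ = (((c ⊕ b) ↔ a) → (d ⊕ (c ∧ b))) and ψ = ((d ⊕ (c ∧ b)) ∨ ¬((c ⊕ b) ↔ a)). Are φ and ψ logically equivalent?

equivalent

a | b | c | d | φ | ψ
- | - | - | - | - | -
1 | 1 | 1 | 1 | 1 | 1
1 | 1 | 1 | 0 | 1 | 1
1 | 1 | 0 | 1 | 1 | 1
1 | 1 | 0 | 0 | 0 | 0
1 | 0 | 1 | 1 | 1 | 1
1 | 0 | 1 | 0 | 0 | 0
1 | 0 | 0 | 1 | 1 | 1
1 | 0 | 0 | 0 | 1 | 1
0 | 1 | 1 | 1 | 0 | 0
0 | 1 | 1 | 0 | 1 | 1
0 | 1 | 0 | 1 | 1 | 1
0 | 1 | 0 | 0 | 1 | 1
0 | 0 | 1 | 1 | 1 | 1
0 | 0 | 1 | 0 | 1 | 1
0 | 0 | 0 | 1 | 1 | 1
0 | 0 | 0 | 0 | 0 | 0
The columns for φ and ψ agree on every row, so they are logically equivalent.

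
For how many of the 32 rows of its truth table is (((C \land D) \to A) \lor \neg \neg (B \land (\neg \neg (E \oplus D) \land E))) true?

28

A | B | C | D | E || φ
T | T | T | T | T || T
T | T | T | T | F || T
T | T | T | F | T || T
T | T | T | F | F || T
T | T | F | T | T || T
T | T | F | T | F || T
T | T | F | F | T || T
T | T | F | F | F || T
T | F | T | T | T || T
T | F | T | T | F || T
T | F | T | F | T || T
T | F | T | F | F || T
T | F | F | T | T || T
T | F | F | T | F || T
T | F | F | F | T || T
T | F | F | F | F || T
F | T | T | T | T || F
F | T | T | T | F || F
F | T | T | F | T || T
F | T | T | F | F || T
F | T | F | T | T || T
F | T | F | T | F || T
F | T | F | F | T || T
F | T | F | F | F || T
F | F | T | T | T || F
F | F | T | T | F || F
F | F | T | F | T || T
F | F | T | F | F || T
F | F | F | T | T || T
F | F | F | T | F || T
F | F | F | F | T || T
F | F | F | F | F || T
The formula is true on 28 of the 32 rows.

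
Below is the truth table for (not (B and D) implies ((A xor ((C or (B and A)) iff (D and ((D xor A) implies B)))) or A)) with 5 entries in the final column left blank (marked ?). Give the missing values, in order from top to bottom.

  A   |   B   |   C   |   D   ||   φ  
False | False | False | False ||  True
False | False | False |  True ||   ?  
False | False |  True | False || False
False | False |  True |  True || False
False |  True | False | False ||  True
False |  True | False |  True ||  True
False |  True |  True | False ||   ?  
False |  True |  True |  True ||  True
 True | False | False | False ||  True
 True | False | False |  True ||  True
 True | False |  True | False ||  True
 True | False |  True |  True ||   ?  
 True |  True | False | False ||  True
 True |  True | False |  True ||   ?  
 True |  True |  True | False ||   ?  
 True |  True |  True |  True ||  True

Row A=False, B=False, C=False, D=True: not (B and D) = True, ((A xor ((C or (B and A)) iff (D and ((D xor A) implies B)))) or A) = True, so the formula = True.
Row A=False, B=True, C=True, D=False: not (B and D) = True, ((A xor ((C or (B and A)) iff (D and ((D xor A) implies B)))) or A) = False, so the formula = False.
Row A=True, B=False, C=True, D=True: not (B and D) = True, ((A xor ((C or (B and A)) iff (D and ((D xor A) implies B)))) or A) = True, so the formula = True.
Row A=True, B=True, C=False, D=True: not (B and D) = False, ((A xor ((C or (B and A)) iff (D and ((D xor A) implies B)))) or A) = True, so the formula = True.
Row A=True, B=True, C=True, D=False: not (B and D) = True, ((A xor ((C or (B and A)) iff (D and ((D xor A) implies B)))) or A) = True, so the formula = True.

True, False, True, True, True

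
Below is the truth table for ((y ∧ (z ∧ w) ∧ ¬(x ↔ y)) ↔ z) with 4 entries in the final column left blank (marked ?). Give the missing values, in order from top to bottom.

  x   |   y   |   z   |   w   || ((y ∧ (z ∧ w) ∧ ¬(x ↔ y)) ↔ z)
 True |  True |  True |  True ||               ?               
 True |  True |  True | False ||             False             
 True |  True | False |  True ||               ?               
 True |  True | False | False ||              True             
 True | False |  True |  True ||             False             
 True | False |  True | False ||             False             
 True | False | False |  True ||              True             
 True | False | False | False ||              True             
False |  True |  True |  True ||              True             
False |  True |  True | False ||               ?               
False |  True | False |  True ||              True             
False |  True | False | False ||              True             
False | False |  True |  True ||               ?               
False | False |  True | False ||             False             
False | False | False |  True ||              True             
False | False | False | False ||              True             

Row x=True, y=True, z=True, w=True: (y ∧ (z ∧ w) ∧ ¬(x ↔ y)) = False, so ((y ∧ (z ∧ w) ∧ ¬(x ↔ y)) ↔ z) = False.
Row x=True, y=True, z=False, w=True: (y ∧ (z ∧ w) ∧ ¬(x ↔ y)) = False, so ((y ∧ (z ∧ w) ∧ ¬(x ↔ y)) ↔ z) = True.
Row x=False, y=True, z=True, w=False: (y ∧ (z ∧ w) ∧ ¬(x ↔ y)) = False, so ((y ∧ (z ∧ w) ∧ ¬(x ↔ y)) ↔ z) = False.
Row x=False, y=False, z=True, w=True: (y ∧ (z ∧ w) ∧ ¬(x ↔ y)) = False, so ((y ∧ (z ∧ w) ∧ ¬(x ↔ y)) ↔ z) = False.

False, True, False, False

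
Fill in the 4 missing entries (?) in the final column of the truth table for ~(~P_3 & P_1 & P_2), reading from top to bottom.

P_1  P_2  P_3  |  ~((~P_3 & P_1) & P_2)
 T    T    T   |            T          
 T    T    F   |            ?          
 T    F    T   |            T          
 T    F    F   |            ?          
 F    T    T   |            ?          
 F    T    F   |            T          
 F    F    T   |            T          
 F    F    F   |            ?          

F, T, T, T

Row P_1=T, P_2=T, P_3=F: (~P_3 & P_1) = T, (~P_3 & P_1 & P_2) = T, so ~((~P_3 & P_1) & P_2) = F.
Row P_1=T, P_2=F, P_3=F: (~P_3 & P_1) = T, (~P_3 & P_1 & P_2) = F, so ~((~P_3 & P_1) & P_2) = T.
Row P_1=F, P_2=T, P_3=T: (~P_3 & P_1) = F, (~P_3 & P_1 & P_2) = F, so ~((~P_3 & P_1) & P_2) = T.
Row P_1=F, P_2=F, P_3=F: (~P_3 & P_1) = F, (~P_3 & P_1 & P_2) = F, so ~((~P_3 & P_1) & P_2) = T.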